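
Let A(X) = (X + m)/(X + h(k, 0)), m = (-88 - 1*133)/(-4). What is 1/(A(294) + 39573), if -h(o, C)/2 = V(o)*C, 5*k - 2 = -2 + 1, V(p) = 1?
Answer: 1176/46539245 ≈ 2.5269e-5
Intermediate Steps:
m = 221/4 (m = (-88 - 133)*(-1/4) = -221*(-1/4) = 221/4 ≈ 55.250)
k = 1/5 (k = 2/5 + (-2 + 1)/5 = 2/5 + (1/5)*(-1) = 2/5 - 1/5 = 1/5 ≈ 0.20000)
h(o, C) = -2*C
A(X) = (221/4 + X)/X (A(X) = (X + 221/4)/(X - 2*0) = (221/4 + X)/(X + 0) = (221/4 + X)/X)
1/(A(294) + 39573) = 1/((221/4 + 294)/294 + 39573) = 1/((1/294)*(1397/4) + 39573) = 1/(1397/1176 + 39573) = 1/(46539245/1176) = 1176/46539245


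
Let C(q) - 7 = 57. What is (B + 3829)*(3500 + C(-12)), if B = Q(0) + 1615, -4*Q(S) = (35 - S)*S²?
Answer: 19402416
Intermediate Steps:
C(q) = 64 (C(q) = 7 + 57 = 64)
Q(S) = -S²*(35 - S)/4 (Q(S) = -(35 - S)*S²/4 = -S²*(35 - S)/4)
B = 1615 (B = (¼)*0²*(-35 + 0) + 1615 = (¼)*0*(-35) + 1615 = 0 + 1615 = 1615)
(B + 3829)*(3500 + C(-12)) = (1615 + 3829)*(3500 + 64) = 5444*3564 = 19402416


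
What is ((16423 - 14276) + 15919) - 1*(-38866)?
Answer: 56932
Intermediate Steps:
((16423 - 14276) + 15919) - 1*(-38866) = (2147 + 15919) + 38866 = 18066 + 38866 = 56932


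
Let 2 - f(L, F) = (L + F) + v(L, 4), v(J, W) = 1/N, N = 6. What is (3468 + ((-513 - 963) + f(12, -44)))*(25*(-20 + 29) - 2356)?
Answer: -25902305/6 ≈ -4.3170e+6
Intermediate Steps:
v(J, W) = ⅙ (v(J, W) = 1/6 = ⅙)
f(L, F) = 11/6 - F - L (f(L, F) = 2 - ((L + F) + ⅙) = 2 - ((F + L) + ⅙) = 2 - (⅙ + F + L) = 2 + (-⅙ - F - L) = 11/6 - F - L)
(3468 + ((-513 - 963) + f(12, -44)))*(25*(-20 + 29) - 2356) = (3468 + ((-513 - 963) + (11/6 - 1*(-44) - 1*12)))*(25*(-20 + 29) - 2356) = (3468 + (-1476 + (11/6 + 44 - 12)))*(25*9 - 2356) = (3468 + (-1476 + 203/6))*(225 - 2356) = (3468 - 8653/6)*(-2131) = (12155/6)*(-2131) = -25902305/6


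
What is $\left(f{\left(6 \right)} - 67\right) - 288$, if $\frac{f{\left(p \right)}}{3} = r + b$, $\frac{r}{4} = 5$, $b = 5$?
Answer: $-280$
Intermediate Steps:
$r = 20$ ($r = 4 \cdot 5 = 20$)
$f{\left(p \right)} = 75$ ($f{\left(p \right)} = 3 \left(20 + 5\right) = 3 \cdot 25 = 75$)
$\left(f{\left(6 \right)} - 67\right) - 288 = \left(75 - 67\right) - 288 = 8 - 288 = -280$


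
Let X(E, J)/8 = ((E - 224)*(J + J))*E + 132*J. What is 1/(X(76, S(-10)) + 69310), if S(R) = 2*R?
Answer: 1/3647550 ≈ 2.7416e-7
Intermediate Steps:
X(E, J) = 1056*J + 16*E*J*(-224 + E) (X(E, J) = 8*(((E - 224)*(J + J))*E + 132*J) = 8*(((-224 + E)*(2*J))*E + 132*J) = 8*((2*J*(-224 + E))*E + 132*J) = 8*(2*E*J*(-224 + E) + 132*J) = 8*(132*J + 2*E*J*(-224 + E)) = 1056*J + 16*E*J*(-224 + E))
1/(X(76, S(-10)) + 69310) = 1/(16*(2*(-10))*(66 + 76² - 224*76) + 69310) = 1/(16*(-20)*(66 + 5776 - 17024) + 69310) = 1/(16*(-20)*(-11182) + 69310) = 1/(3578240 + 69310) = 1/3647550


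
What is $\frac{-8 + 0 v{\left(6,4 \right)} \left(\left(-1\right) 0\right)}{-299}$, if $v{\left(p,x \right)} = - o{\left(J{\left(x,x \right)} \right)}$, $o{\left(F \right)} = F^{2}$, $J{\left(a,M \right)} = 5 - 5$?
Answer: $\frac{8}{299} \approx 0.026756$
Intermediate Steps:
$J{\left(a,M \right)} = 0$ ($J{\left(a,M \right)} = 5 - 5 = 0$)
$v{\left(p,x \right)} = 0$ ($v{\left(p,x \right)} = - 0^{2} = \left(-1\right) 0 = 0$)
$\frac{-8 + 0 v{\left(6,4 \right)} \left(\left(-1\right) 0\right)}{-299} = \frac{-8 + 0 \cdot 0 \left(\left(-1\right) 0\right)}{-299} = \left(-8 + 0 \cdot 0\right) \left(- \frac{1}{299}\right) = \left(-8 + 0\right) \left(- \frac{1}{299}\right) = \left(-8\right) \left(- \frac{1}{299}\right) = \frac{8}{299}$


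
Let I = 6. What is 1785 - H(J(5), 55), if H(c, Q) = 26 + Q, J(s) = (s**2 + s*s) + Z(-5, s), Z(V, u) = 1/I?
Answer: 1704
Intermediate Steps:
Z(V, u) = 1/6
J(s) = 1/6 + 2*s**2 (J(s) = (s**2 + s*s) + 1/6 = (s**2 + s**2) + 1/6 = 2*s**2 + 1/6 = 1/6 + 2*s**2)
1785 - H(J(5), 55) = 1785 - (26 + 55) = 1785 - 1*81 = 1785 - 81 = 1704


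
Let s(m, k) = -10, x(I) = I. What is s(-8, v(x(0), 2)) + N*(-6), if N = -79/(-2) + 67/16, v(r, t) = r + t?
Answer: -2177/8 ≈ -272.13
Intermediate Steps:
N = 699/16 (N = -79*(-½) + 67*(1/16) = 79/2 + 67/16 = 699/16 ≈ 43.688)
s(-8, v(x(0), 2)) + N*(-6) = -10 + (699/16)*(-6) = -10 - 2097/8 = -2177/8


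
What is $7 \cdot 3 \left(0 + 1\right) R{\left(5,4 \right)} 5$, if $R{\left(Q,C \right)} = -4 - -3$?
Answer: $-105$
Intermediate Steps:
$R{\left(Q,C \right)} = -1$ ($R{\left(Q,C \right)} = -4 + 3 = -1$)
$7 \cdot 3 \left(0 + 1\right) R{\left(5,4 \right)} 5 = 7 \cdot 3 \left(0 + 1\right) \left(-1\right) 5 = 21 \cdot 1 \left(-1\right) 5 = 21 \left(\left(-1\right) 5\right) = 21 \left(-5\right) = -105$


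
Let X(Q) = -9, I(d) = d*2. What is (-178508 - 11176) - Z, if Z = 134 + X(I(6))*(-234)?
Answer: -191924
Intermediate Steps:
I(d) = 2*d
Z = 2240 (Z = 134 - 9*(-234) = 134 + 2106 = 2240)
(-178508 - 11176) - Z = (-178508 - 11176) - 1*2240 = -189684 - 2240 = -191924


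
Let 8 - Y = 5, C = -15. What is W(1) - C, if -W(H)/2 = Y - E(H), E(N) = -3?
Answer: 3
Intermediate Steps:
Y = 3 (Y = 8 - 1*5 = 8 - 5 = 3)
W(H) = -12 (W(H) = -2*(3 - 1*(-3)) = -2*(3 + 3) = -2*6 = -12)
W(1) - C = -12 - 1*(-15) = -12 + 15 = 3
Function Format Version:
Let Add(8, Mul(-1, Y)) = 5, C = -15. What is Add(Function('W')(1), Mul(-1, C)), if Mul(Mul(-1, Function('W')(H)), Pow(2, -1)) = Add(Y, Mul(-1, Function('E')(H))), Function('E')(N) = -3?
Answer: 3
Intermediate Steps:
Y = 3 (Y = Add(8, Mul(-1, 5)) = Add(8, -5) = 3)
Function('W')(H) = -12 (Function('W')(H) = Mul(-2, Add(3, Mul(-1, -3))) = Mul(-2, Add(3, 3)) = Mul(-2, 6) = -12)
Add(Function('W')(1), Mul(-1, C)) = Add(-12, Mul(-1, -15)) = Add(-12, 15) = 3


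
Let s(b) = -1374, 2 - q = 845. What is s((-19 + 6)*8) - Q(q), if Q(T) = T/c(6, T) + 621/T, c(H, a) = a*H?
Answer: -2315603/1686 ≈ -1373.4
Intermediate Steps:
q = -843 (q = 2 - 1*845 = 2 - 845 = -843)
c(H, a) = H*a
Q(T) = ⅙ + 621/T (Q(T) = T/((6*T)) + 621/T = T*(1/(6*T)) + 621/T = ⅙ + 621/T)
s((-19 + 6)*8) - Q(q) = -1374 - (3726 - 843)/(6*(-843)) = -1374 - (-1)*2883/(6*843) = -1374 - 1*(-961/1686) = -1374 + 961/1686 = -2315603/1686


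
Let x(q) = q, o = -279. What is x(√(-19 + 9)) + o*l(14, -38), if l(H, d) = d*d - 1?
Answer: -402597 + I*√10 ≈ -4.026e+5 + 3.1623*I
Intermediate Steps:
l(H, d) = -1 + d² (l(H, d) = d² - 1 = -1 + d²)
x(√(-19 + 9)) + o*l(14, -38) = √(-19 + 9) - 279*(-1 + (-38)²) = √(-10) - 279*(-1 + 1444) = I*√10 - 279*1443 = I*√10 - 402597 = -402597 + I*√10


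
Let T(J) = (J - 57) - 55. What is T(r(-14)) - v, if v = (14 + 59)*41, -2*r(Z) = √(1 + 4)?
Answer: -3105 - √5/2 ≈ -3106.1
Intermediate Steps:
r(Z) = -√5/2 (r(Z) = -√(1 + 4)/2 = -√5/2)
T(J) = -112 + J (T(J) = (-57 + J) - 55 = -112 + J)
v = 2993 (v = 73*41 = 2993)
T(r(-14)) - v = (-112 - √5/2) - 1*2993 = (-112 - √5/2) - 2993 = -3105 - √5/2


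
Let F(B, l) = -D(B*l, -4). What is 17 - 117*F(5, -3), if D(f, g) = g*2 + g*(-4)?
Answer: 953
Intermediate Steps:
D(f, g) = -2*g (D(f, g) = 2*g - 4*g = -2*g)
F(B, l) = -8 (F(B, l) = -(-2)*(-4) = -1*8 = -8)
17 - 117*F(5, -3) = 17 - 117*(-8) = 17 + 936 = 953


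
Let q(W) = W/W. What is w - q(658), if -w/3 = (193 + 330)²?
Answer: -820588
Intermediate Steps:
q(W) = 1
w = -820587 (w = -3*(193 + 330)² = -3*523² = -3*273529 = -820587)
w - q(658) = -820587 - 1*1 = -820587 - 1 = -820588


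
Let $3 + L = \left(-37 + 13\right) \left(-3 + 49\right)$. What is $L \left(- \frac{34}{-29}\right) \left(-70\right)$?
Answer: $\frac{2634660}{29} \approx 90850.0$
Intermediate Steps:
$L = -1107$ ($L = -3 + \left(-37 + 13\right) \left(-3 + 49\right) = -3 - 1104 = -1107$)
$L \left(- \frac{34}{-29}\right) \left(-70\right) = - 1107 \left(- \frac{34}{-29}\right) \left(-70\right) = - 1107 \left(\left(-34\right) \left(- \frac{1}{29}\right)\right) \left(-70\right) = \left(-1107\right) \frac{34}{29} \left(-70\right) = \left(- \frac{37638}{29}\right) \left(-70\right) = \frac{2634660}{29}$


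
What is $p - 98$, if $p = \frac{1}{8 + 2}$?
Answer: $- \frac{979}{10} \approx -97.9$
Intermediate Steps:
$p = \frac{1}{10} \approx 0.1$
$p - 98 = \frac{1}{10} - 98 = - \frac{979}{10}$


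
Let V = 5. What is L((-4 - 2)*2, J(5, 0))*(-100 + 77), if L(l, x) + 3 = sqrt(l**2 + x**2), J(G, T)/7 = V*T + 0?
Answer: -207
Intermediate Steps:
J(G, T) = 35*T (J(G, T) = 7*(5*T + 0) = 7*(5*T) = 35*T)
L(l, x) = -3 + sqrt(l**2 + x**2)
L((-4 - 2)*2, J(5, 0))*(-100 + 77) = (-3 + sqrt(((-4 - 2)*2)**2 + (35*0)**2))*(-100 + 77) = (-3 + sqrt((-6*2)**2 + 0**2))*(-23) = (-3 + sqrt((-12)**2 + 0))*(-23) = (-3 + sqrt(144 + 0))*(-23) = (-3 + sqrt(144))*(-23) = (-3 + 12)*(-23) = 9*(-23) = -207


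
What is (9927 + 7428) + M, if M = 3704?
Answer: 21059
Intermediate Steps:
(9927 + 7428) + M = (9927 + 7428) + 3704 = 17355 + 3704 = 21059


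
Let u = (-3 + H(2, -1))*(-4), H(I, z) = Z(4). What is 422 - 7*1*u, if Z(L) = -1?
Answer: 310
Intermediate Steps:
H(I, z) = -1
u = 16 (u = (-3 - 1)*(-4) = -4*(-4) = 16)
422 - 7*1*u = 422 - 7*1*16 = 422 - 7*16 = 422 - 1*112 = 422 - 112 = 310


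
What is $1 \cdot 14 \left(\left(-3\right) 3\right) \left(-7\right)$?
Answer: $882$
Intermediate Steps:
$1 \cdot 14 \left(\left(-3\right) 3\right) \left(-7\right) = 14 \left(-9\right) \left(-7\right) = \left(-126\right) \left(-7\right) = 882$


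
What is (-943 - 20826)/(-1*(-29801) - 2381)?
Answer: -21769/27420 ≈ -0.79391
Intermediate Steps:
(-943 - 20826)/(-1*(-29801) - 2381) = -21769/(29801 - 2381) = -21769/27420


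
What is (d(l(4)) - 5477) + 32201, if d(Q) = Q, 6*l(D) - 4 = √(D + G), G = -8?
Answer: 80174/3 + I/3 ≈ 26725.0 + 0.33333*I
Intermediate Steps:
l(D) = ⅔ + √(-8 + D)/6 (l(D) = ⅔ + √(D - 8)/6 = ⅔ + √(-8 + D)/6)
(d(l(4)) - 5477) + 32201 = ((⅔ + √(-8 + 4)/6) - 5477) + 32201 = ((⅔ + √(-4)/6) - 5477) + 32201 = ((⅔ + (2*I)/6) - 5477) + 32201 = ((⅔ + I/3) - 5477) + 32201 = (-16429/3 + I/3) + 32201 = 80174/3 + I/3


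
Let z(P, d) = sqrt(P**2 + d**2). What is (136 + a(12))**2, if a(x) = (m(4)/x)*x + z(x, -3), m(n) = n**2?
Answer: 23257 + 912*sqrt(17) ≈ 27017.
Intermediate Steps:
a(x) = 16 + sqrt(9 + x**2) (a(x) = (4**2/x)*x + sqrt(x**2 + (-3)**2) = (16/x)*x + sqrt(x**2 + 9) = 16 + sqrt(9 + x**2))
(136 + a(12))**2 = (136 + (16 + sqrt(9 + 12**2)))**2 = (136 + (16 + sqrt(9 + 144)))**2 = (136 + (16 + sqrt(153)))**2 = (136 + (16 + 3*sqrt(17)))**2 = (152 + 3*sqrt(17))**2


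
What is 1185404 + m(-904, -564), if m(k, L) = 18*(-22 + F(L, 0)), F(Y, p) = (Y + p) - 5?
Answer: 1174766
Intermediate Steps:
F(Y, p) = -5 + Y + p
m(k, L) = -486 + 18*L (m(k, L) = 18*(-22 + (-5 + L + 0)) = 18*(-22 + (-5 + L)) = 18*(-27 + L) = -486 + 18*L)
1185404 + m(-904, -564) = 1185404 + (-486 + 18*(-564)) = 1185404 + (-486 - 10152) = 1185404 - 10638 = 1174766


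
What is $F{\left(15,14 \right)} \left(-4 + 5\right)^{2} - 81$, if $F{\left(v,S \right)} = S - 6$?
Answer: $-73$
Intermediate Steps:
$F{\left(v,S \right)} = -6 + S$
$F{\left(15,14 \right)} \left(-4 + 5\right)^{2} - 81 = \left(-6 + 14\right) \left(-4 + 5\right)^{2} - 81 = 8 \cdot 1^{2} - 81 = 8 \cdot 1 - 81 = 8 - 81 = -73$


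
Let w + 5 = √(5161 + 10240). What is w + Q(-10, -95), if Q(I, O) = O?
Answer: -100 + √15401 ≈ 24.101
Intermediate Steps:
w = -5 + √15401 (w = -5 + √(5161 + 10240) = -5 + √15401 ≈ 119.10)
w + Q(-10, -95) = (-5 + √15401) - 95 = -100 + √15401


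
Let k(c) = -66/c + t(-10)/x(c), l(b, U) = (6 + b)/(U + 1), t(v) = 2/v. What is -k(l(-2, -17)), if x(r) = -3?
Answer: -3961/15 ≈ -264.07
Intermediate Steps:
l(b, U) = (6 + b)/(1 + U)
k(c) = 1/15 - 66/c (k(c) = -66/c + (2/(-10))/(-3) = -66/c + (2*(-⅒))*(-⅓) = -66/c - ⅕*(-⅓) = -66/c + 1/15 = 1/15 - 66/c)
-k(l(-2, -17)) = -(-990 + (6 - 2)/(1 - 17))/(15*((6 - 2)/(1 - 17))) = -(-990 + 4/(-16))/(15*(4/(-16))) = -(-990 - 1/16*4)/(15*((-1/16*4))) = -(-990 - ¼)/(15*(-¼)) = -(-4)*(-3961)/(15*4) = -1*3961/15 = -3961/15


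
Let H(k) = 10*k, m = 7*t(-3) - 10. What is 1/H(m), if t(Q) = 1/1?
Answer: -1/30 ≈ -0.033333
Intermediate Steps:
t(Q) = 1
m = -3 (m = 7*1 - 10 = 7 - 10 = -3)
1/H(m) = 1/(10*(-3)) = 1/(-30) = -1/30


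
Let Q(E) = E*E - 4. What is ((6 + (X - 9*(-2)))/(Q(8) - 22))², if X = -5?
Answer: ¼ ≈ 0.25000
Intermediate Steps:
Q(E) = -4 + E² (Q(E) = E² - 4 = -4 + E²)
((6 + (X - 9*(-2)))/(Q(8) - 22))² = ((6 + (-5 - 9*(-2)))/((-4 + 8²) - 22))² = ((6 + (-5 - 1*(-18)))/((-4 + 64) - 22))² = ((6 + (-5 + 18))/(60 - 22))² = ((6 + 13)/38)² = (19*(1/38))² = (½)² = ¼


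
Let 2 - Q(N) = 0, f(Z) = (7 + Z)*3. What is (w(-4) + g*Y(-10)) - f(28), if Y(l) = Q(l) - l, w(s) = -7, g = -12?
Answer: -256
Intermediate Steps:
f(Z) = 21 + 3*Z
Q(N) = 2 (Q(N) = 2 - 1*0 = 2 + 0 = 2)
Y(l) = 2 - l
(w(-4) + g*Y(-10)) - f(28) = (-7 - 12*(2 - 1*(-10))) - (21 + 3*28) = (-7 - 12*(2 + 10)) - (21 + 84) = (-7 - 12*12) - 1*105 = (-7 - 144) - 105 = -151 - 105 = -256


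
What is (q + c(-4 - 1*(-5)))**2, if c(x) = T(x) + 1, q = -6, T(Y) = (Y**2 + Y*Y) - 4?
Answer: 49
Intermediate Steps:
T(Y) = -4 + 2*Y**2 (T(Y) = (Y**2 + Y**2) - 4 = 2*Y**2 - 4 = -4 + 2*Y**2)
c(x) = -3 + 2*x**2 (c(x) = (-4 + 2*x**2) + 1 = -3 + 2*x**2)
(q + c(-4 - 1*(-5)))**2 = (-6 + (-3 + 2*(-4 - 1*(-5))**2))**2 = (-6 + (-3 + 2*(-4 + 5)**2))**2 = (-6 + (-3 + 2*1**2))**2 = (-6 + (-3 + 2*1))**2 = (-6 + (-3 + 2))**2 = (-6 - 1)**2 = (-7)**2 = 49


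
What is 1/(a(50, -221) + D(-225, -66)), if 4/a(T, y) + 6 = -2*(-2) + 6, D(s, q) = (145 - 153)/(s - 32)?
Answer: 257/265 ≈ 0.96981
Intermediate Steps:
D(s, q) = -8/(-32 + s)
a(T, y) = 1 (a(T, y) = 4/(-6 + (-2*(-2) + 6)) = 4/(-6 + (4 + 6)) = 4/(-6 + 10) = 4/4 = 4*(1/4) = 1)
1/(a(50, -221) + D(-225, -66)) = 1/(1 - 8/(-32 - 225)) = 1/(1 - 8/(-257)) = 1/(1 - 8*(-1/257)) = 1/(1 + 8/257) = 1/(265/257) = 257/265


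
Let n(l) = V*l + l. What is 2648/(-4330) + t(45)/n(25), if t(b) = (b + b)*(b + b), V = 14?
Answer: 9088/433 ≈ 20.988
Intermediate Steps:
t(b) = 4*b² (t(b) = (2*b)*(2*b) = 4*b²)
n(l) = 15*l (n(l) = 14*l + l = 15*l)
2648/(-4330) + t(45)/n(25) = 2648/(-4330) + (4*45²)/((15*25)) = 2648*(-1/4330) + (4*2025)/375 = -1324/2165 + 8100*(1/375) = -1324/2165 + 108/5 = 9088/433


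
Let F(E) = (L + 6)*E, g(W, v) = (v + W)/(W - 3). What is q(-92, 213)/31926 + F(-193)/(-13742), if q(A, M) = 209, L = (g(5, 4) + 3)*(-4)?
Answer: -72504577/219363546 ≈ -0.33052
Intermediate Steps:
g(W, v) = (W + v)/(-3 + W)
L = -30 (L = ((5 + 4)/(-3 + 5) + 3)*(-4) = (9/2 + 3)*(-4) = (15/2)*(-4) = -30)
F(E) = -24*E (F(E) = (-30 + 6)*E = -24*E)
q(-92, 213)/31926 + F(-193)/(-13742) = 209/31926 - 24*(-193)/(-13742) = 209*(1/31926) + 4632*(-1/13742) = 209/31926 - 2316/6871 = -72504577/219363546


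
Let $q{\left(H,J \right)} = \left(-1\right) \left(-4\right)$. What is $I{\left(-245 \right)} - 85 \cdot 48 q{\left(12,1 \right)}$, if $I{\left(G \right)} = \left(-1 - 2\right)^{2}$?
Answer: $-16311$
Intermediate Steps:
$I{\left(G \right)} = 9$ ($I{\left(G \right)} = \left(-3\right)^{2} = 9$)
$q{\left(H,J \right)} = 4$
$I{\left(-245 \right)} - 85 \cdot 48 q{\left(12,1 \right)} = 9 - 85 \cdot 48 \cdot 4 = 9 - 4080 \cdot 4 = 9 - 16320 = -16311$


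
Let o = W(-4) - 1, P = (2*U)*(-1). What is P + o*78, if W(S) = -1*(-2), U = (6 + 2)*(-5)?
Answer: 158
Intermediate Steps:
U = -40 (U = 8*(-5) = -40)
W(S) = 2
P = 80 (P = (2*(-40))*(-1) = -80*(-1) = 80)
o = 1 (o = 2 - 1 = 1)
P + o*78 = 80 + 1*78 = 80 + 78 = 158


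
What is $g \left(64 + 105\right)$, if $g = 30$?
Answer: $5070$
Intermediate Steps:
$g \left(64 + 105\right) = 30 \left(64 + 105\right) = 30 \cdot 169 = 5070$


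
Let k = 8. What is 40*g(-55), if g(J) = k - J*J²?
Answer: 6655320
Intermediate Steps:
g(J) = 8 - J³ (g(J) = 8 - J*J² = 8 - J³)
40*g(-55) = 40*(8 - 1*(-55)³) = 40*(8 - 1*(-166375)) = 40*(8 + 166375) = 40*166383 = 6655320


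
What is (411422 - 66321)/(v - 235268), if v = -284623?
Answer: -345101/519891 ≈ -0.66379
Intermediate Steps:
(411422 - 66321)/(v - 235268) = (411422 - 66321)/(-284623 - 235268) = 345101/(-519891) = 345101*(-1/519891) = -345101/519891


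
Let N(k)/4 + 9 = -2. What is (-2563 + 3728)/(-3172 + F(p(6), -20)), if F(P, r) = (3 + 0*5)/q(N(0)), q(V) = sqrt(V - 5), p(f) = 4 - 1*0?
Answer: -36214724/98603525 + 4893*I/98603525 ≈ -0.36728 + 4.9623e-5*I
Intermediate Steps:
N(k) = -44 (N(k) = -36 + 4*(-2) = -36 - 8 = -44)
p(f) = 4 (p(f) = 4 + 0 = 4)
q(V) = sqrt(-5 + V)
F(P, r) = -3*I/7 (F(P, r) = (3 + 0*5)/(sqrt(-5 - 44)) = (3 + 0)/(sqrt(-49)) = 3/((7*I)) = 3*(-I/7) = -3*I/7)
(-2563 + 3728)/(-3172 + F(p(6), -20)) = (-2563 + 3728)/(-3172 - 3*I/7) = 1165*(49*(-3172 + 3*I/7)/493017625) = 11417*(-3172 + 3*I/7)/98603525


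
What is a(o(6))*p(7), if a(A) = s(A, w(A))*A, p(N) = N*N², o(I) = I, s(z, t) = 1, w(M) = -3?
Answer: 2058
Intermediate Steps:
p(N) = N³
a(A) = A (a(A) = 1*A = A)
a(o(6))*p(7) = 6*7³ = 6*343 = 2058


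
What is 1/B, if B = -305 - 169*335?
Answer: -1/56920 ≈ -1.7569e-5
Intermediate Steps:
B = -56920 (B = -305 - 56615 = -56920)
1/B = 1/(-56920) = -1/56920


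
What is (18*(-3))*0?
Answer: 0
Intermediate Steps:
(18*(-3))*0 = -54*0 = 0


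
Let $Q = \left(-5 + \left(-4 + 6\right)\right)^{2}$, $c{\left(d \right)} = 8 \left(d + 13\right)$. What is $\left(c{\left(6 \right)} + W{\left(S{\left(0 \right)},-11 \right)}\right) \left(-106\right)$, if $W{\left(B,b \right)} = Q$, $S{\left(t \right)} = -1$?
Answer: $-17066$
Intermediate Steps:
$c{\left(d \right)} = 104 + 8 d$ ($c{\left(d \right)} = 8 \left(13 + d\right) = 104 + 8 d$)
$Q = 9$ ($Q = \left(-5 + 2\right)^{2} = \left(-3\right)^{2} = 9$)
$W{\left(B,b \right)} = 9$
$\left(c{\left(6 \right)} + W{\left(S{\left(0 \right)},-11 \right)}\right) \left(-106\right) = \left(\left(104 + 8 \cdot 6\right) + 9\right) \left(-106\right) = \left(\left(104 + 48\right) + 9\right) \left(-106\right) = \left(152 + 9\right) \left(-106\right) = 161 \left(-106\right) = -17066$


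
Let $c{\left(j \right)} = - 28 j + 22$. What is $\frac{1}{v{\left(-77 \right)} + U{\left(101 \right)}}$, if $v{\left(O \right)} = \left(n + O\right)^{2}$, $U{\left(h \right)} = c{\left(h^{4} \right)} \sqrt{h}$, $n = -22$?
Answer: $- \frac{1089}{95272137870666568715} - \frac{971230402 \sqrt{101}}{285816413611999706145} \approx -3.415 \cdot 10^{-11}$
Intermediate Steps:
$c{\left(j \right)} = 22 - 28 j$
$U{\left(h \right)} = \sqrt{h} \left(22 - 28 h^{4}\right)$ ($U{\left(h \right)} = \left(22 - 28 h^{4}\right) \sqrt{h} = \sqrt{h} \left(22 - 28 h^{4}\right)$)
$v{\left(O \right)} = \left(-22 + O\right)^{2}$
$\frac{1}{v{\left(-77 \right)} + U{\left(101 \right)}} = \frac{1}{\left(-22 - 77\right)^{2} + \sqrt{101} \left(22 - 28 \cdot 101^{4}\right)} = \frac{1}{\left(-99\right)^{2} + \sqrt{101} \left(22 - 2913691228\right)} = \frac{1}{9801 + \sqrt{101} \left(22 - 2913691228\right)} = \frac{1}{9801 + \sqrt{101} \left(-2913691206\right)} = \frac{1}{9801 - 2913691206 \sqrt{101}}$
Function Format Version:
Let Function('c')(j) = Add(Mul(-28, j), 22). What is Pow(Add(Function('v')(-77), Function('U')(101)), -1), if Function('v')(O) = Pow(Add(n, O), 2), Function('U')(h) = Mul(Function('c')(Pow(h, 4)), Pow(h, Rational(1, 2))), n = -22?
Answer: Add(Rational(-1089, 95272137870666568715), Mul(Rational(-971230402, 285816413611999706145), Pow(101, Rational(1, 2)))) ≈ -3.4150e-11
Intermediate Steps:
Function('c')(j) = Add(22, Mul(-28, j))
Function('U')(h) = Mul(Pow(h, Rational(1, 2)), Add(22, Mul(-28, Pow(h, 4)))) (Function('U')(h) = Mul(Add(22, Mul(-28, Pow(h, 4))), Pow(h, Rational(1, 2))) = Mul(Pow(h, Rational(1, 2)), Add(22, Mul(-28, Pow(h, 4)))))
Function('v')(O) = Pow(Add(-22, O), 2)
Pow(Add(Function('v')(-77), Function('U')(101)), -1) = Pow(Add(Pow(Add(-22, -77), 2), Mul(Pow(101, Rational(1, 2)), Add(22, Mul(-28, Pow(101, 4))))), -1) = Pow(Add(Pow(-99, 2), Mul(Pow(101, Rational(1, 2)), Add(22, Mul(-28, 104060401)))), -1) = Pow(Add(9801, Mul(Pow(101, Rational(1, 2)), Add(22, -2913691228))), -1) = Pow(Add(9801, Mul(Pow(101, Rational(1, 2)), -2913691206)), -1) = Pow(Add(9801, Mul(-2913691206, Pow(101, Rational(1, 2)))), -1)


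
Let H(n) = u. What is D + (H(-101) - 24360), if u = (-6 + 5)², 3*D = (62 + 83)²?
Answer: -52052/3 ≈ -17351.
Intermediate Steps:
D = 21025/3 (D = (62 + 83)²/3 = (⅓)*145² = (⅓)*21025 = 21025/3 ≈ 7008.3)
u = 1 (u = (-1)² = 1)
H(n) = 1
D + (H(-101) - 24360) = 21025/3 + (1 - 24360) = 21025/3 - 24359 = -52052/3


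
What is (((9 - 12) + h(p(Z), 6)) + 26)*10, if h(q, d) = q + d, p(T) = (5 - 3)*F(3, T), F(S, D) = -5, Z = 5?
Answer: 190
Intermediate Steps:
p(T) = -10 (p(T) = (5 - 3)*(-5) = 2*(-5) = -10)
h(q, d) = d + q
(((9 - 12) + h(p(Z), 6)) + 26)*10 = (((9 - 12) + (6 - 10)) + 26)*10 = ((-3 - 4) + 26)*10 = (-7 + 26)*10 = 19*10 = 190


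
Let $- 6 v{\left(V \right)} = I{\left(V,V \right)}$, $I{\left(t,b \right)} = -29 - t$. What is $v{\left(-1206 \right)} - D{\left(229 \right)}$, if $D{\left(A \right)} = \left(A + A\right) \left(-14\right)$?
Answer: $\frac{37295}{6} \approx 6215.8$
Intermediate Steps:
$D{\left(A \right)} = - 28 A$ ($D{\left(A \right)} = 2 A \left(-14\right) = - 28 A$)
$v{\left(V \right)} = \frac{29}{6} + \frac{V}{6}$ ($v{\left(V \right)} = - \frac{-29 - V}{6} = \frac{29}{6} + \frac{V}{6}$)
$v{\left(-1206 \right)} - D{\left(229 \right)} = \left(\frac{29}{6} + \frac{1}{6} \left(-1206\right)\right) - \left(-28\right) 229 = \left(\frac{29}{6} - 201\right) - -6412 = - \frac{1177}{6} + 6412 = \frac{37295}{6}$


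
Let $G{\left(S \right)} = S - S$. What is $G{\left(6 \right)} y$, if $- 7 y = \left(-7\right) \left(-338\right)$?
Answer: $0$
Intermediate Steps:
$y = -338$ ($y = - \frac{\left(-7\right) \left(-338\right)}{7} = \left(- \frac{1}{7}\right) 2366 = -338$)
$G{\left(S \right)} = 0$
$G{\left(6 \right)} y = 0 \left(-338\right) = 0$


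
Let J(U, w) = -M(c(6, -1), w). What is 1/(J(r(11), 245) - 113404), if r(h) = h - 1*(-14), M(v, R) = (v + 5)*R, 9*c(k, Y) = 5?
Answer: -9/1032886 ≈ -8.7135e-6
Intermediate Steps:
c(k, Y) = 5/9 (c(k, Y) = (⅑)*5 = 5/9)
M(v, R) = R*(5 + v) (M(v, R) = (5 + v)*R = R*(5 + v))
r(h) = 14 + h (r(h) = h + 14 = 14 + h)
J(U, w) = -50*w/9 (J(U, w) = -w*(5 + 5/9) = -w*50/9 = -50*w/9)
1/(J(r(11), 245) - 113404) = 1/(-50/9*245 - 113404) = 1/(-12250/9 - 113404) = 1/(-1032886/9) = -9/1032886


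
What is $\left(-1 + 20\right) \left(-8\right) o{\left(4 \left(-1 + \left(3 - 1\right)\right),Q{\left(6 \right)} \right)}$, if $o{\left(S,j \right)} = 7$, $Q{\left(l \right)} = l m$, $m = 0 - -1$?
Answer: $-1064$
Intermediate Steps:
$m = 1$ ($m = 0 + 1 = 1$)
$Q{\left(l \right)} = l$ ($Q{\left(l \right)} = l 1 = l$)
$\left(-1 + 20\right) \left(-8\right) o{\left(4 \left(-1 + \left(3 - 1\right)\right),Q{\left(6 \right)} \right)} = \left(-1 + 20\right) \left(-8\right) 7 = 19 \left(-8\right) 7 = \left(-152\right) 7 = -1064$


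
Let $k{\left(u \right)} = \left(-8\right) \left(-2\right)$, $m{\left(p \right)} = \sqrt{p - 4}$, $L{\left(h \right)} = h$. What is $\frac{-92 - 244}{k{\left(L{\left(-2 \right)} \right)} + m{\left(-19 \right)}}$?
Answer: $- \frac{1792}{93} + \frac{112 i \sqrt{23}}{93} \approx -19.269 + 5.7756 i$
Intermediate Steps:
$m{\left(p \right)} = \sqrt{-4 + p}$
$k{\left(u \right)} = 16$
$\frac{-92 - 244}{k{\left(L{\left(-2 \right)} \right)} + m{\left(-19 \right)}} = \frac{-92 - 244}{16 + \sqrt{-4 - 19}} = - \frac{336}{16 + \sqrt{-23}} = - \frac{336}{16 + i \sqrt{23}}$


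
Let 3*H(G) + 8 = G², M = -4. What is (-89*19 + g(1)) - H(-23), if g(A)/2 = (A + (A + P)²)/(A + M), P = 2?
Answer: -5614/3 ≈ -1871.3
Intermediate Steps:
g(A) = 2*(A + (2 + A)²)/(-4 + A) (g(A) = 2*((A + (A + 2)²)/(A - 4)) = 2*((A + (2 + A)²)/(-4 + A)) = 2*(A + (2 + A)²)/(-4 + A))
H(G) = -8/3 + G²/3
(-89*19 + g(1)) - H(-23) = (-89*19 + 2*(1 + (2 + 1)²)/(-4 + 1)) - (-8/3 + (⅓)*(-23)²) = (-1691 + 2*(1 + 3²)/(-3)) - (-8/3 + (⅓)*529) = (-1691 + 2*(-⅓)*(1 + 9)) - (-8/3 + 529/3) = (-1691 + 2*(-⅓)*10) - 1*521/3 = (-1691 - 20/3) - 521/3 = -5093/3 - 521/3 = -5614/3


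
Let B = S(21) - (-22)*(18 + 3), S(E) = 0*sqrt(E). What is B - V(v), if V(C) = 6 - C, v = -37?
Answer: 419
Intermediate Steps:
S(E) = 0
B = 462 (B = 0 - (-22)*(18 + 3) = 0 - (-22)*21 = 0 - 1*(-462) = 0 + 462 = 462)
B - V(v) = 462 - (6 - 1*(-37)) = 462 - (6 + 37) = 462 - 1*43 = 462 - 43 = 419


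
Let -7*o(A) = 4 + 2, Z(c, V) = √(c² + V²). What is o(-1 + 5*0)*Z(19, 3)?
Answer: -6*√370/7 ≈ -16.487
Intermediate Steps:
Z(c, V) = √(V² + c²)
o(A) = -6/7 (o(A) = -(4 + 2)/7 = -⅐*6 = -6/7)
o(-1 + 5*0)*Z(19, 3) = -6*√(3² + 19²)/7 = -6*√(9 + 361)/7 = -6*√370/7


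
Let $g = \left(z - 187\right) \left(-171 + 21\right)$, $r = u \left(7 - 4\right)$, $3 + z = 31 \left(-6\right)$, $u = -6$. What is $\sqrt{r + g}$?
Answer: $\sqrt{56382} \approx 237.45$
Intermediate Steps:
$z = -189$ ($z = -3 + 31 \left(-6\right) = -3 - 186 = -189$)
$r = -18$ ($r = - 6 \left(7 - 4\right) = \left(-6\right) 3 = -18$)
$g = 56400$ ($g = \left(-189 - 187\right) \left(-171 + 21\right) = \left(-376\right) \left(-150\right) = 56400$)
$\sqrt{r + g} = \sqrt{-18 + 56400} = \sqrt{56382}$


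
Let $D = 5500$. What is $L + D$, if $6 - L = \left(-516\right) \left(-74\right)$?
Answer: $-32678$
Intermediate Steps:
$L = -38178$ ($L = 6 - \left(-516\right) \left(-74\right) = 6 - 38184 = -38178$)
$L + D = -38178 + 5500 = -32678$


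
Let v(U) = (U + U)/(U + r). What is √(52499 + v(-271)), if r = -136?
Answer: √8696627445/407 ≈ 229.13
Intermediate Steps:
v(U) = 2*U/(-136 + U) (v(U) = (U + U)/(U - 136) = (2*U)/(-136 + U) = 2*U/(-136 + U))
√(52499 + v(-271)) = √(52499 + 2*(-271)/(-136 - 271)) = √(52499 + 2*(-271)/(-407)) = √(52499 + 2*(-271)*(-1/407)) = √(52499 + 542/407) = √(21367635/407) = √8696627445/407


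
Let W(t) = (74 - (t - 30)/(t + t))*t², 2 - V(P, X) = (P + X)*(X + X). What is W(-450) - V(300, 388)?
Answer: 15410886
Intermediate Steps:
V(P, X) = 2 - 2*X*(P + X) (V(P, X) = 2 - (P + X)*(X + X) = 2 - (P + X)*2*X = 2 - 2*X*(P + X))
W(t) = t²*(74 - (-30 + t)/(2*t)) (W(t) = (74 - (-30 + t)/(2*t))*t² = t²*(74 - (-30 + t)/(2*t)))
W(-450) - V(300, 388) = (3/2)*(-450)*(10 + 49*(-450)) - (2 - 2*388² - 2*300*388) = (3/2)*(-450)*(10 - 22050) - (2 - 2*150544 - 232800) = (3/2)*(-450)*(-22040) - (2 - 301088 - 232800) = 14877000 - 1*(-533886) = 14877000 + 533886 = 15410886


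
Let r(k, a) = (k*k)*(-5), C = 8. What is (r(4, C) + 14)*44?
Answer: -2904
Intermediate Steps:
r(k, a) = -5*k² (r(k, a) = k²*(-5) = -5*k²)
(r(4, C) + 14)*44 = (-5*4² + 14)*44 = (-5*16 + 14)*44 = (-80 + 14)*44 = -66*44 = -2904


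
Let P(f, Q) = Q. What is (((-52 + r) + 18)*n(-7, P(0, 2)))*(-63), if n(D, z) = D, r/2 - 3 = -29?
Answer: -37926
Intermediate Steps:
r = -52 (r = 6 + 2*(-29) = 6 - 58 = -52)
(((-52 + r) + 18)*n(-7, P(0, 2)))*(-63) = (((-52 - 52) + 18)*(-7))*(-63) = ((-104 + 18)*(-7))*(-63) = -86*(-7)*(-63) = 602*(-63) = -37926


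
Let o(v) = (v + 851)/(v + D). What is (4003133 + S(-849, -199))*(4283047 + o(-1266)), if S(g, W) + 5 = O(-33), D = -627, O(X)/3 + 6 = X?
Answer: 10818548718350082/631 ≈ 1.7145e+13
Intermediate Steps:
O(X) = -18 + 3*X
S(g, W) = -122 (S(g, W) = -5 + (-18 + 3*(-33)) = -5 + (-18 - 99) = -5 - 117 = -122)
o(v) = (851 + v)/(-627 + v) (o(v) = (v + 851)/(v - 627) = (851 + v)/(-627 + v))
(4003133 + S(-849, -199))*(4283047 + o(-1266)) = (4003133 - 122)*(4283047 + (851 - 1266)/(-627 - 1266)) = 4003011*(4283047 - 415/(-1893)) = 4003011*(4283047 - 1/1893*(-415)) = 4003011*(4283047 + 415/1893) = 4003011*(8107808386/1893) = 10818548718350082/631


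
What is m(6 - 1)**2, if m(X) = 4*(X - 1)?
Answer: 256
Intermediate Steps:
m(X) = -4 + 4*X (m(X) = 4*(-1 + X) = -4 + 4*X)
m(6 - 1)**2 = (-4 + 4*(6 - 1))**2 = (-4 + 4*5)**2 = (-4 + 20)**2 = 16**2 = 256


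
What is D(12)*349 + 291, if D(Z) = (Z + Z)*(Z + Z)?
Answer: 201315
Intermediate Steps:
D(Z) = 4*Z**2 (D(Z) = (2*Z)*(2*Z) = 4*Z**2)
D(12)*349 + 291 = (4*12**2)*349 + 291 = (4*144)*349 + 291 = 576*349 + 291 = 201024 + 291 = 201315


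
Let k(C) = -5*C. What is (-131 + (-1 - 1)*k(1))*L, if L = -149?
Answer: 18029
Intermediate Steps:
(-131 + (-1 - 1)*k(1))*L = (-131 + (-1 - 1)*(-5*1))*(-149) = (-131 - 2*(-5))*(-149) = (-131 + 10)*(-149) = -121*(-149) = 18029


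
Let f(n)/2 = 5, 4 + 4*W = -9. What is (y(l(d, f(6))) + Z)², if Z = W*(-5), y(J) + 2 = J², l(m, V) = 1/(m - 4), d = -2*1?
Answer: 66049/324 ≈ 203.85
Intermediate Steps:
W = -13/4 (W = -1 + (¼)*(-9) = -1 - 9/4 = -13/4 ≈ -3.2500)
f(n) = 10 (f(n) = 2*5 = 10)
d = -2
l(m, V) = 1/(-4 + m)
y(J) = -2 + J²
Z = 65/4 (Z = -13/4*(-5) = 65/4 ≈ 16.250)
(y(l(d, f(6))) + Z)² = ((-2 + (1/(-4 - 2))²) + 65/4)² = ((-2 + (1/(-6))²) + 65/4)² = ((-2 + (-⅙)²) + 65/4)² = ((-2 + 1/36) + 65/4)² = (-71/36 + 65/4)² = (257/18)² = 66049/324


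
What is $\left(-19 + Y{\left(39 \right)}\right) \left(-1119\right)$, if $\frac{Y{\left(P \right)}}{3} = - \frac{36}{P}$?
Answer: $\frac{316677}{13} \approx 24360.0$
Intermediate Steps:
$Y{\left(P \right)} = - \frac{108}{P}$ ($Y{\left(P \right)} = 3 \left(- \frac{36}{P}\right) = - \frac{108}{P}$)
$\left(-19 + Y{\left(39 \right)}\right) \left(-1119\right) = \left(-19 - \frac{108}{39}\right) \left(-1119\right) = \left(-19 - \frac{36}{13}\right) \left(-1119\right) = \left(- \frac{283}{13}\right) \left(-1119\right) = \frac{316677}{13}$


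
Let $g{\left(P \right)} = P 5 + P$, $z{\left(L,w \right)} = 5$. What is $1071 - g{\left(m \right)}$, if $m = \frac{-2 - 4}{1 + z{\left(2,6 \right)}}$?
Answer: $1077$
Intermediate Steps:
$m = -1$ ($m = \frac{-2 - 4}{1 + 5} = \frac{-2 + \left(-13 + 9\right)}{6} = \left(-2 - 4\right) \frac{1}{6} = \left(-6\right) \frac{1}{6} = -1$)
$g{\left(P \right)} = 6 P$ ($g{\left(P \right)} = 5 P + P = 6 P$)
$1071 - g{\left(m \right)} = 1071 - 6 \left(-1\right) = 1071 - -6 = 1071 + 6 = 1077$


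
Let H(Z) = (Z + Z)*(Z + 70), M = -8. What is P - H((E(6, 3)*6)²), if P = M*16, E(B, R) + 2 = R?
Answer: -7760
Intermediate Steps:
E(B, R) = -2 + R
H(Z) = 2*Z*(70 + Z) (H(Z) = (2*Z)*(70 + Z) = 2*Z*(70 + Z))
P = -128 (P = -8*16 = -128)
P - H((E(6, 3)*6)²) = -128 - 2*((-2 + 3)*6)²*(70 + ((-2 + 3)*6)²) = -128 - 2*(1*6)²*(70 + (1*6)²) = -128 - 2*6²*(70 + 6²) = -128 - 2*36*(70 + 36) = -128 - 2*36*106 = -128 - 1*7632 = -128 - 7632 = -7760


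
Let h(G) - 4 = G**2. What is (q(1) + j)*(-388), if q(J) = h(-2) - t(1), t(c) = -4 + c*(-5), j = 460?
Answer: -185076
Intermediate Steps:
h(G) = 4 + G**2
t(c) = -4 - 5*c
q(J) = 17 (q(J) = (4 + (-2)**2) - (-4 - 5*1) = (4 + 4) - (-4 - 5) = 8 - 1*(-9) = 8 + 9 = 17)
(q(1) + j)*(-388) = (17 + 460)*(-388) = 477*(-388) = -185076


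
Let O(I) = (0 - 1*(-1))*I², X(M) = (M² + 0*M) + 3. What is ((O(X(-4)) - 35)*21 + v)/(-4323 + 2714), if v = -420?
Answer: -6426/1609 ≈ -3.9938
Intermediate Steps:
X(M) = 3 + M² (X(M) = (M² + 0) + 3 = M² + 3 = 3 + M²)
O(I) = I² (O(I) = (0 + 1)*I² = 1*I² = I²)
((O(X(-4)) - 35)*21 + v)/(-4323 + 2714) = (((3 + (-4)²)² - 35)*21 - 420)/(-4323 + 2714) = (((3 + 16)² - 35)*21 - 420)/(-1609) = ((19² - 35)*21 - 420)*(-1/1609) = ((361 - 35)*21 - 420)*(-1/1609) = (326*21 - 420)*(-1/1609) = (6846 - 420)*(-1/1609) = 6426*(-1/1609) = -6426/1609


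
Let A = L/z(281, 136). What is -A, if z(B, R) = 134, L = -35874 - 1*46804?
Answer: 617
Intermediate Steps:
L = -82678 (L = -35874 - 46804 = -82678)
A = -617 (A = -82678/134 = -82678*1/134 = -617)
-A = -1*(-617) = 617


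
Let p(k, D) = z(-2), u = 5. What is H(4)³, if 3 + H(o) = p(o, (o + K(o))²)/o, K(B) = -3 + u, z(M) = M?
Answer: -343/8 ≈ -42.875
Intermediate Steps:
K(B) = 2 (K(B) = -3 + 5 = 2)
p(k, D) = -2
H(o) = -3 - 2/o
H(4)³ = (-3 - 2/4)³ = (-3 - 2*¼)³ = (-3 - ½)³ = (-7/2)³ = -343/8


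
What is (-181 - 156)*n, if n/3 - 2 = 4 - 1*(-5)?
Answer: -11121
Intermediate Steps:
n = 33 (n = 6 + 3*(4 - 1*(-5)) = 6 + 3*(4 + 5) = 6 + 3*9 = 6 + 27 = 33)
(-181 - 156)*n = (-181 - 156)*33 = -337*33 = -11121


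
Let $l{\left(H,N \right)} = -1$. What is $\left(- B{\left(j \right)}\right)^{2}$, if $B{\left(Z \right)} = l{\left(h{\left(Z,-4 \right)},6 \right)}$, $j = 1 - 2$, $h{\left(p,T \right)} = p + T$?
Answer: $1$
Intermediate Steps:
$h{\left(p,T \right)} = T + p$
$j = -1$
$B{\left(Z \right)} = -1$
$\left(- B{\left(j \right)}\right)^{2} = \left(\left(-1\right) \left(-1\right)\right)^{2} = 1^{2} = 1$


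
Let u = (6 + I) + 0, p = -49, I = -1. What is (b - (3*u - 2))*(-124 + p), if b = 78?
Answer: -11245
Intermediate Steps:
u = 5 (u = (6 - 1) + 0 = 5 + 0 = 5)
(b - (3*u - 2))*(-124 + p) = (78 - (3*5 - 2))*(-124 - 49) = (78 - (15 - 2))*(-173) = (78 - 1*13)*(-173) = (78 - 13)*(-173) = 65*(-173) = -11245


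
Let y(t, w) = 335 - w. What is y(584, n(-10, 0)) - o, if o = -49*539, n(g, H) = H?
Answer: 26746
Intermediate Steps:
o = -26411
y(584, n(-10, 0)) - o = (335 - 1*0) - 1*(-26411) = (335 + 0) + 26411 = 335 + 26411 = 26746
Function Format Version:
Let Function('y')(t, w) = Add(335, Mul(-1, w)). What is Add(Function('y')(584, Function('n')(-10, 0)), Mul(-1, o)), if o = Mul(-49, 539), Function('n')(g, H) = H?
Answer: 26746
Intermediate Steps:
o = -26411
Add(Function('y')(584, Function('n')(-10, 0)), Mul(-1, o)) = Add(Add(335, Mul(-1, 0)), Mul(-1, -26411)) = Add(Add(335, 0), 26411) = Add(335, 26411) = 26746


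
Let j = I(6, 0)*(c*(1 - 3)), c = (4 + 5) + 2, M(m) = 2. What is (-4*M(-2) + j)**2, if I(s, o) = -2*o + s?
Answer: 19600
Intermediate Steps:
c = 11 (c = 9 + 2 = 11)
I(s, o) = s - 2*o
j = -132 (j = (6 - 2*0)*(11*(1 - 3)) = (6 + 0)*(11*(-2)) = 6*(-22) = -132)
(-4*M(-2) + j)**2 = (-4*2 - 132)**2 = (-8 - 132)**2 = (-140)**2 = 19600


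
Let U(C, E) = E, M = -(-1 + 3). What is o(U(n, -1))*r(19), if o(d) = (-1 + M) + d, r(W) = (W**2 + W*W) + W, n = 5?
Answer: -2964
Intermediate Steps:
M = -2 (M = -1*2 = -2)
r(W) = W + 2*W**2 (r(W) = (W**2 + W**2) + W = 2*W**2 + W = W + 2*W**2)
o(d) = -3 + d (o(d) = (-1 - 2) + d = -3 + d)
o(U(n, -1))*r(19) = (-3 - 1)*(19*(1 + 2*19)) = -76*(1 + 38) = -76*39 = -4*741 = -2964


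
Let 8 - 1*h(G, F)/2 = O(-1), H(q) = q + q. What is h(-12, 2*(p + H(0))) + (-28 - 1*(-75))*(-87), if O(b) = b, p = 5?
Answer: -4071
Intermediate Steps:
H(q) = 2*q
h(G, F) = 18 (h(G, F) = 16 - 2*(-1) = 16 + 2 = 18)
h(-12, 2*(p + H(0))) + (-28 - 1*(-75))*(-87) = 18 + (-28 - 1*(-75))*(-87) = 18 + (-28 + 75)*(-87) = 18 + 47*(-87) = 18 - 4089 = -4071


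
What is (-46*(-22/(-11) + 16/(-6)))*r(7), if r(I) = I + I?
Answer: 1288/3 ≈ 429.33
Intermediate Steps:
r(I) = 2*I
(-46*(-22/(-11) + 16/(-6)))*r(7) = (-46*(-22/(-11) + 16/(-6)))*(2*7) = -46*(-22*(-1/11) + 16*(-1/6))*14 = -46*(2 - 8/3)*14 = -46*(-2/3)*14 = (92/3)*14 = 1288/3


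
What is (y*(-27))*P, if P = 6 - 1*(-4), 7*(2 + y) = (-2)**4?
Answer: -540/7 ≈ -77.143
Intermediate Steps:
y = 2/7 (y = -2 + (1/7)*(-2)**4 = -2 + (1/7)*16 = -2 + 16/7 = 2/7 ≈ 0.28571)
P = 10 (P = 6 + 4 = 10)
(y*(-27))*P = ((2/7)*(-27))*10 = -54/7*10 = -540/7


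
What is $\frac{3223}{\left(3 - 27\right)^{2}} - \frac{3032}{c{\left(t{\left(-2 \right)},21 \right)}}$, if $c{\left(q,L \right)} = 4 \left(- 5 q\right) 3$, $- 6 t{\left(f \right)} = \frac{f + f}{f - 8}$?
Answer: $- \frac{433385}{576} \approx -752.4$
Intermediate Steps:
$t{\left(f \right)} = - \frac{f}{3 \left(-8 + f\right)}$ ($t{\left(f \right)} = - \frac{\left(f + f\right) \frac{1}{f - 8}}{6} = - \frac{2 f \frac{1}{-8 + f}}{6} = - \frac{f}{3 \left(-8 + f\right)}$)
$c{\left(q,L \right)} = - 60 q$ ($c{\left(q,L \right)} = - 20 q 3 = - 60 q$)
$\frac{3223}{\left(3 - 27\right)^{2}} - \frac{3032}{c{\left(t{\left(-2 \right)},21 \right)}} = \frac{3223}{\left(3 - 27\right)^{2}} - \frac{3032}{\left(-60\right) \left(\left(-1\right) \left(-2\right) \frac{1}{-24 + 3 \left(-2\right)}\right)} = \frac{3223}{\left(-24\right)^{2}} - \frac{3032}{\left(-60\right) \left(\left(-1\right) \left(-2\right) \frac{1}{-24 - 6}\right)} = \frac{3223}{576} - \frac{3032}{\left(-60\right) \left(\left(-1\right) \left(-2\right) \frac{1}{-30}\right)} = 3223 \cdot \frac{1}{576} - \frac{3032}{\left(-60\right) \left(\left(-1\right) \left(-2\right) \left(- \frac{1}{30}\right)\right)} = \frac{3223}{576} - \frac{3032}{\left(-60\right) \left(- \frac{1}{15}\right)} = \frac{3223}{576} - \frac{3032}{4} = \frac{3223}{576} - 758 = - \frac{433385}{576}$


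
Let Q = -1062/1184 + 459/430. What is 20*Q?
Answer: 21699/6364 ≈ 3.4096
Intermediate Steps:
Q = 21699/127280 (Q = -1062*1/1184 + 459*(1/430) = -531/592 + 459/430 = 21699/127280 ≈ 0.17048)
20*Q = 20*(21699/127280) = 21699/6364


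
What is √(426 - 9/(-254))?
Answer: √27486102/254 ≈ 20.641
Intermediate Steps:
√(426 - 9/(-254)) = √(426 - 9*(-1/254)) = √(426 + 9/254) = √(108213/254) = √27486102/254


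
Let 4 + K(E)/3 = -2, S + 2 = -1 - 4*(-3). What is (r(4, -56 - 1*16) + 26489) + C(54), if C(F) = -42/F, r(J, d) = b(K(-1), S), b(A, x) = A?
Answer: 238232/9 ≈ 26470.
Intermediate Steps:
S = 9 (S = -2 + (-1 - 4*(-3)) = -2 + (-1 + 12) = -2 + 11 = 9)
K(E) = -18 (K(E) = -12 + 3*(-2) = -12 - 6 = -18)
r(J, d) = -18
(r(4, -56 - 1*16) + 26489) + C(54) = (-18 + 26489) - 42/54 = 26471 - 42*1/54 = 26471 - 7/9 = 238232/9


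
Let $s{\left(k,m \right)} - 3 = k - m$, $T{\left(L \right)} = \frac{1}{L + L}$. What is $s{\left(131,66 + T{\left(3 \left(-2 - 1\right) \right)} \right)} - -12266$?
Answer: $\frac{222013}{18} \approx 12334.0$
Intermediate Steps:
$T{\left(L \right)} = \frac{1}{2 L}$
$s{\left(k,m \right)} = 3 + k - m$ ($s{\left(k,m \right)} = 3 + \left(k - m\right) = 3 + k - m$)
$s{\left(131,66 + T{\left(3 \left(-2 - 1\right) \right)} \right)} - -12266 = \left(3 + 131 - \left(66 + \frac{1}{2 \cdot 3 \left(-2 - 1\right)}\right)\right) - -12266 = \left(3 + 131 - \left(66 + \frac{1}{2 \cdot 3 \left(-3\right)}\right)\right) + 12266 = \left(3 + 131 - \left(66 + \frac{1}{2 \left(-9\right)}\right)\right) + 12266 = \left(3 + 131 - \left(66 + \frac{1}{2} \left(- \frac{1}{9}\right)\right)\right) + 12266 = \left(3 + 131 - \left(66 - \frac{1}{18}\right)\right) + 12266 = \left(3 + 131 - \frac{1187}{18}\right) + 12266 = \frac{1225}{18} + 12266 = \frac{222013}{18}$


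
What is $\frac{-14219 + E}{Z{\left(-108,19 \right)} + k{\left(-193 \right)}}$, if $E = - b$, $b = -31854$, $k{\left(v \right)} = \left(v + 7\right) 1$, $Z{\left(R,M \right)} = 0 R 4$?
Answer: $- \frac{17635}{186} \approx -94.812$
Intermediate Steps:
$Z{\left(R,M \right)} = 0$ ($Z{\left(R,M \right)} = 0 \cdot 4 = 0$)
$k{\left(v \right)} = 7 + v$ ($k{\left(v \right)} = \left(7 + v\right) 1 = 7 + v$)
$E = 31854$ ($E = \left(-1\right) \left(-31854\right) = 31854$)
$\frac{-14219 + E}{Z{\left(-108,19 \right)} + k{\left(-193 \right)}} = \frac{-14219 + 31854}{0 + \left(7 - 193\right)} = \frac{17635}{0 - 186} = \frac{17635}{-186} = 17635 \left(- \frac{1}{186}\right) = - \frac{17635}{186}$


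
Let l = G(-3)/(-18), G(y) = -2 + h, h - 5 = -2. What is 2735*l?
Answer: -2735/18 ≈ -151.94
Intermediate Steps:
h = 3 (h = 5 - 2 = 3)
G(y) = 1 (G(y) = -2 + 3 = 1)
l = -1/18 (l = 1/(-18) = 1*(-1/18) = -1/18 ≈ -0.055556)
2735*l = 2735*(-1/18) = -2735/18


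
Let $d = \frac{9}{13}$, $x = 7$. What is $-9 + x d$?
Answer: $- \frac{54}{13} \approx -4.1538$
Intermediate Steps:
$d = \frac{9}{13}$ ($d = 9 \cdot \frac{1}{13} = \frac{9}{13} \approx 0.69231$)
$-9 + x d = -9 + 7 \cdot \frac{9}{13} = -9 + \frac{63}{13} = - \frac{54}{13}$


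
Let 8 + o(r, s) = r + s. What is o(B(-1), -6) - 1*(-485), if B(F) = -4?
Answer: 467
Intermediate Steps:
o(r, s) = -8 + r + s (o(r, s) = -8 + (r + s) = -8 + r + s)
o(B(-1), -6) - 1*(-485) = (-8 - 4 - 6) - 1*(-485) = -18 + 485 = 467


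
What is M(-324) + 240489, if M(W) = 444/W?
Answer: 6493166/27 ≈ 2.4049e+5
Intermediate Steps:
M(-324) + 240489 = 444/(-324) + 240489 = 444*(-1/324) + 240489 = -37/27 + 240489 = 6493166/27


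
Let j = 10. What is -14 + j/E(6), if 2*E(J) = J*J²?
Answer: -751/54 ≈ -13.907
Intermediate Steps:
E(J) = J³/2 (E(J) = (J*J²)/2 = J³/2)
-14 + j/E(6) = -14 + 10/((½)*6³) = -14 + 10/((½)*216) = -14 + 10/108 = -14 + (1/108)*10 = -14 + 5/54 = -751/54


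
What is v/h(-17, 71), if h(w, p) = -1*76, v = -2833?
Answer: 2833/76 ≈ 37.276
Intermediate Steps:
h(w, p) = -76
v/h(-17, 71) = -2833/(-76) = -2833*(-1/76) = 2833/76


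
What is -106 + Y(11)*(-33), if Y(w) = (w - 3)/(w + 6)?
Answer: -2066/17 ≈ -121.53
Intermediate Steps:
Y(w) = (-3 + w)/(6 + w)
-106 + Y(11)*(-33) = -106 + ((-3 + 11)/(6 + 11))*(-33) = -106 + (8/17)*(-33) = -106 - 264/17 = -2066/17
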